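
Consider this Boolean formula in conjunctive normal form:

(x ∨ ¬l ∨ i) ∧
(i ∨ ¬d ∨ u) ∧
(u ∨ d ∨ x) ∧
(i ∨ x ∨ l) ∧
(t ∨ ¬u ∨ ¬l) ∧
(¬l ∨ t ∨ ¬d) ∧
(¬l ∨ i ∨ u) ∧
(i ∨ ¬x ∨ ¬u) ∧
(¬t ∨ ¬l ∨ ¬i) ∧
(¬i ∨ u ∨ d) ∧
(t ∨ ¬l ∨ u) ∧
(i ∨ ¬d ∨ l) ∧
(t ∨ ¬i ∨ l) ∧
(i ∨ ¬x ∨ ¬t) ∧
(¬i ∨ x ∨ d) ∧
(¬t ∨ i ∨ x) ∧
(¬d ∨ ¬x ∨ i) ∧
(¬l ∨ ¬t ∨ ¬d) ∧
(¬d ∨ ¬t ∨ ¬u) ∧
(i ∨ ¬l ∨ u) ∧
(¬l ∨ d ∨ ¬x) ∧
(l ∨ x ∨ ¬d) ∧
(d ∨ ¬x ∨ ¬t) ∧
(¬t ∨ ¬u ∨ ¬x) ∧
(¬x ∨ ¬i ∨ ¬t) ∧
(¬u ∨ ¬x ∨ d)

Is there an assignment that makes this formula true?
Yes

Yes, the formula is satisfiable.

One satisfying assignment is: d=False, l=False, x=True, i=False, u=False, t=False

Verification: With this assignment, all 26 clauses evaluate to true.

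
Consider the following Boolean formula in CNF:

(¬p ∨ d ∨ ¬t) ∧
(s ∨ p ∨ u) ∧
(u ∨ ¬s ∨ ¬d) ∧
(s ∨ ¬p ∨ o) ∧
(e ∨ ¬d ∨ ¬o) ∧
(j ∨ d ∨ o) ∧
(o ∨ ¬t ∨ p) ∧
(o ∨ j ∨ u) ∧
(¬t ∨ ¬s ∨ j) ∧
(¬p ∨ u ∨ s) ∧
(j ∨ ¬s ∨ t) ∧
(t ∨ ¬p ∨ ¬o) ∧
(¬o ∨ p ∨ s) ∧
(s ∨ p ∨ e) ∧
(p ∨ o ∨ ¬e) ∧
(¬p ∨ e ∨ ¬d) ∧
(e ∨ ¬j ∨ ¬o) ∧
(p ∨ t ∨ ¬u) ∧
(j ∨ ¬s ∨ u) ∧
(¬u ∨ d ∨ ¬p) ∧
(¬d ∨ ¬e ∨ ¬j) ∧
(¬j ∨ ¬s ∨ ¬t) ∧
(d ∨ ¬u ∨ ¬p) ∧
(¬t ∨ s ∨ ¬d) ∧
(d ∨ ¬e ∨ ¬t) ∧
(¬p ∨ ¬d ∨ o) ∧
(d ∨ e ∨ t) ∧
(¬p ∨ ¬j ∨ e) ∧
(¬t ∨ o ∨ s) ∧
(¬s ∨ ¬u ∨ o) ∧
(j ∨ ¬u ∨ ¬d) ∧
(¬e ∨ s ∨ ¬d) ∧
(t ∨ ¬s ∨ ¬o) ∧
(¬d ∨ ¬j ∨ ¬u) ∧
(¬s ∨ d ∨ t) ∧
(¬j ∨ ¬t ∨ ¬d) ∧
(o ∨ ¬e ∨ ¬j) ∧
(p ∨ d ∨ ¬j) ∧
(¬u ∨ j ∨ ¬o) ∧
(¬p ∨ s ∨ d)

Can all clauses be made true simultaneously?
No

No, the formula is not satisfiable.

No assignment of truth values to the variables can make all 40 clauses true simultaneously.

The formula is UNSAT (unsatisfiable).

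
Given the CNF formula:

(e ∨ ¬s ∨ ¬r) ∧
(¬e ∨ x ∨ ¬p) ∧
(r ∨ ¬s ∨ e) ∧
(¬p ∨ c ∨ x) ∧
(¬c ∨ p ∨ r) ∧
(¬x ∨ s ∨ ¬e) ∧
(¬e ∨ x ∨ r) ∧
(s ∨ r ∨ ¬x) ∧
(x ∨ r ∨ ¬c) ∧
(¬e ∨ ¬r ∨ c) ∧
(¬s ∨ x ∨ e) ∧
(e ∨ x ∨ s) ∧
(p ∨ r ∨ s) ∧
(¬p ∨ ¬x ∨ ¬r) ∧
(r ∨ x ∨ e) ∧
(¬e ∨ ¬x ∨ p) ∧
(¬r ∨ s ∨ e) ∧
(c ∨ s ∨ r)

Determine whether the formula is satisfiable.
Yes

Yes, the formula is satisfiable.

One satisfying assignment is: c=True, p=False, s=False, r=True, e=True, x=False

Verification: With this assignment, all 18 clauses evaluate to true.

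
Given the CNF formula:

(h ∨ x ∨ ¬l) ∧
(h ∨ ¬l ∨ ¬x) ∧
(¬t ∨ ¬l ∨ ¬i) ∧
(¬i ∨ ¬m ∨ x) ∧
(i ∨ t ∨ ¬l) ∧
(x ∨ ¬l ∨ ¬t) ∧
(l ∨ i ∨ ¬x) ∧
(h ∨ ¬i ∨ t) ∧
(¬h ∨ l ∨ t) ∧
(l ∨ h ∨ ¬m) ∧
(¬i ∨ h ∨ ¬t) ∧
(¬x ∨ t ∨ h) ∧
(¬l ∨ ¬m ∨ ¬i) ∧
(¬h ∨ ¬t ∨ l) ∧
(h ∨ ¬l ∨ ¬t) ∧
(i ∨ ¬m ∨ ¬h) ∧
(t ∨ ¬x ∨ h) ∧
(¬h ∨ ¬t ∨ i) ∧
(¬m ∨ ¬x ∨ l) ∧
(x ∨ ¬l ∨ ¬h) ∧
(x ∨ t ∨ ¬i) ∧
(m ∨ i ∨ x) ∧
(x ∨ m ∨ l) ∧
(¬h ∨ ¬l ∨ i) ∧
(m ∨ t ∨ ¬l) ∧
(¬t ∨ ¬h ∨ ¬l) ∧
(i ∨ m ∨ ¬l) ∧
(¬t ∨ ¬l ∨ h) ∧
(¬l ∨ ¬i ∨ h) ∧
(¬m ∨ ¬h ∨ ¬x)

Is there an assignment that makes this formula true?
No

No, the formula is not satisfiable.

No assignment of truth values to the variables can make all 30 clauses true simultaneously.

The formula is UNSAT (unsatisfiable).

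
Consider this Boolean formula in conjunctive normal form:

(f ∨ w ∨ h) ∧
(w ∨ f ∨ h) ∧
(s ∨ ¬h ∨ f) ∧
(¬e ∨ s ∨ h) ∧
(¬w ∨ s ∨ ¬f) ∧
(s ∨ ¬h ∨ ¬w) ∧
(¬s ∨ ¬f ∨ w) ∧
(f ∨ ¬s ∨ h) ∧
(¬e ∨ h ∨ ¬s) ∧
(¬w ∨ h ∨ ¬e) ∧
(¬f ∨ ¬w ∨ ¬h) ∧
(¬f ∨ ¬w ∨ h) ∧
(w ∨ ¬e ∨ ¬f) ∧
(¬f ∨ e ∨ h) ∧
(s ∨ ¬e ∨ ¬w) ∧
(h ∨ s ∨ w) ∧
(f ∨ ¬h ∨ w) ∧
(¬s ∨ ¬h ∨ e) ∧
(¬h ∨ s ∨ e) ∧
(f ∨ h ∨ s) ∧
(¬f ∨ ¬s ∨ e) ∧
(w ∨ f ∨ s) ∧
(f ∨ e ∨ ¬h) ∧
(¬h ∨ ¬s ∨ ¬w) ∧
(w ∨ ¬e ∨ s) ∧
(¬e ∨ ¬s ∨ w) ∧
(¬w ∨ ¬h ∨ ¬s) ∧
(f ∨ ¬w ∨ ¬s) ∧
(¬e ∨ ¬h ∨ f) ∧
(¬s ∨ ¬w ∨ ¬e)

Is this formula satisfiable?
No

No, the formula is not satisfiable.

No assignment of truth values to the variables can make all 30 clauses true simultaneously.

The formula is UNSAT (unsatisfiable).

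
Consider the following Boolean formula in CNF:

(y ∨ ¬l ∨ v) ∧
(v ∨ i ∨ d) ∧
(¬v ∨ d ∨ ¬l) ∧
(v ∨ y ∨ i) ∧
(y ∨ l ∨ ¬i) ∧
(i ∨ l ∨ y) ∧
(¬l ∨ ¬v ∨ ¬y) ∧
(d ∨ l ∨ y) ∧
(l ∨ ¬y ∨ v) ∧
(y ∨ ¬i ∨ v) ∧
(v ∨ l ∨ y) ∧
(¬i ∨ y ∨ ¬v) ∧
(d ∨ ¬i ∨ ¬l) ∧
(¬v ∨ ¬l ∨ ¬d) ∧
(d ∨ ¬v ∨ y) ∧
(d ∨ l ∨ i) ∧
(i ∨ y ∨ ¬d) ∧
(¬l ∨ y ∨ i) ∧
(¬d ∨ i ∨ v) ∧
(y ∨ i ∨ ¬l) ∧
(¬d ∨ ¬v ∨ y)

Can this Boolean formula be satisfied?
Yes

Yes, the formula is satisfiable.

One satisfying assignment is: y=True, d=True, v=False, l=True, i=True

Verification: With this assignment, all 21 clauses evaluate to true.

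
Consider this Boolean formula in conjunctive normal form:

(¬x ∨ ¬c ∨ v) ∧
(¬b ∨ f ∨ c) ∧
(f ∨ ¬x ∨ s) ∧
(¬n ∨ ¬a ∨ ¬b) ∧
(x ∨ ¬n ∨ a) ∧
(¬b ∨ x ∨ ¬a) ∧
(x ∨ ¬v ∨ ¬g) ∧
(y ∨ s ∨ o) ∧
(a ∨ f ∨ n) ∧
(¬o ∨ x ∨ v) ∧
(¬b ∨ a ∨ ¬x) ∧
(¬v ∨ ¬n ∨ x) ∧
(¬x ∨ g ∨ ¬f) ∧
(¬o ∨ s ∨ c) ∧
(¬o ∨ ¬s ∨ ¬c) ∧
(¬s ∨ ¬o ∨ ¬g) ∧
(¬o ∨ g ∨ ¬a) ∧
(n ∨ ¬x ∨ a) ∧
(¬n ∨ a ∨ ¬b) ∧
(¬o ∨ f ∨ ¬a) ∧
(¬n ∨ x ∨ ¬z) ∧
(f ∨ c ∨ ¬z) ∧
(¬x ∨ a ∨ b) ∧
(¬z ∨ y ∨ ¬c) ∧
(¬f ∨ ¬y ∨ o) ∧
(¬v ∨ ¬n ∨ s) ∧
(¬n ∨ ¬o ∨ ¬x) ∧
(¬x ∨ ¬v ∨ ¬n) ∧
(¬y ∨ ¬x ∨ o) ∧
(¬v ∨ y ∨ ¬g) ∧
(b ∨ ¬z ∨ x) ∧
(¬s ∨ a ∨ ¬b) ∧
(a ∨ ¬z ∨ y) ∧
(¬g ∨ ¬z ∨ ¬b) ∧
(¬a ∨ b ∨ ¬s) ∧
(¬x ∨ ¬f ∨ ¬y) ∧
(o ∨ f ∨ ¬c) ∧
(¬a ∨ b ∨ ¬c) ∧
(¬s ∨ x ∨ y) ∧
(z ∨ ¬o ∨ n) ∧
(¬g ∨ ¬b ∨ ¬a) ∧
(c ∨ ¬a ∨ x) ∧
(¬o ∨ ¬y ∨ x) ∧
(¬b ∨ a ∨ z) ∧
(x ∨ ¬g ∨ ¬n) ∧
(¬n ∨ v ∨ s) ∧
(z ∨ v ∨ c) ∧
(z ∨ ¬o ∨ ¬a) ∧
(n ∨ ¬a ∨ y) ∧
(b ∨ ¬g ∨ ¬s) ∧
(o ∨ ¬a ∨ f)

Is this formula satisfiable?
No

No, the formula is not satisfiable.

No assignment of truth values to the variables can make all 51 clauses true simultaneously.

The formula is UNSAT (unsatisfiable).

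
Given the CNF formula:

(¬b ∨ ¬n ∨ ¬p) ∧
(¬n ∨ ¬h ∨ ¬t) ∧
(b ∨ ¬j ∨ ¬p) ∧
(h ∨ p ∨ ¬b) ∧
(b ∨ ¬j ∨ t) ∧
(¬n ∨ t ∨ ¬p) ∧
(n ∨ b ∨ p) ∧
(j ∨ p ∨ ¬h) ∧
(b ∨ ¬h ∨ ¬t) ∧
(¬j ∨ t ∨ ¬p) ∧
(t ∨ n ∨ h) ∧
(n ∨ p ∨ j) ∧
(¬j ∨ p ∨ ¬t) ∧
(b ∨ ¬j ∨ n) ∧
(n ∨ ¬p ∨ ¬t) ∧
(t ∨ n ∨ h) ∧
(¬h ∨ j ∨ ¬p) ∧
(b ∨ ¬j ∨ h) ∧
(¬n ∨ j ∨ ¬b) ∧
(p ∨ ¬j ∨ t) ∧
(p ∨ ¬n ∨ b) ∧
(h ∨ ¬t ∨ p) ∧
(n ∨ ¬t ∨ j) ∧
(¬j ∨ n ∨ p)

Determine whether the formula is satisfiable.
Yes

Yes, the formula is satisfiable.

One satisfying assignment is: p=True, j=False, t=True, n=True, h=False, b=False

Verification: With this assignment, all 24 clauses evaluate to true.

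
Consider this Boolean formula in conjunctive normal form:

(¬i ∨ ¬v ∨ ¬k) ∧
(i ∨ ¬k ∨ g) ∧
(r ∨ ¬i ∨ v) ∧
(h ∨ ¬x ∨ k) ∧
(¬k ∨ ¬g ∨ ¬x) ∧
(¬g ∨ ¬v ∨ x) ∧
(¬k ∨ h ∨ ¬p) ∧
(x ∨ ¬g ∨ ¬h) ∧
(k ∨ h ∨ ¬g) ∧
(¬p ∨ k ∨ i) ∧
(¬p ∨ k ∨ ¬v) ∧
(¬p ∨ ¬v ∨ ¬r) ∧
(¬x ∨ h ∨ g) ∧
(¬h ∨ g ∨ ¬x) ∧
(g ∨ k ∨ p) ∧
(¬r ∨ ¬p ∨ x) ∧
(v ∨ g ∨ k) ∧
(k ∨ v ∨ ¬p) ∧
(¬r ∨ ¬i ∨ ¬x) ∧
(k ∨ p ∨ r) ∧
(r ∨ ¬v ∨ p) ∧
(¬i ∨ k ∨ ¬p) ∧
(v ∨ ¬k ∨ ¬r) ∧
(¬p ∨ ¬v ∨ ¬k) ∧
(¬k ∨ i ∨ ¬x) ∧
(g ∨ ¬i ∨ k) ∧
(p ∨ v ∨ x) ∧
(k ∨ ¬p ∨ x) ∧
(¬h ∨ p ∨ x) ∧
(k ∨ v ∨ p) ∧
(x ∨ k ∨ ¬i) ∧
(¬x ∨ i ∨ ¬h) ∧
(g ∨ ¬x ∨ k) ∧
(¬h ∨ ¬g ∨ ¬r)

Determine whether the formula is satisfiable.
No

No, the formula is not satisfiable.

No assignment of truth values to the variables can make all 34 clauses true simultaneously.

The formula is UNSAT (unsatisfiable).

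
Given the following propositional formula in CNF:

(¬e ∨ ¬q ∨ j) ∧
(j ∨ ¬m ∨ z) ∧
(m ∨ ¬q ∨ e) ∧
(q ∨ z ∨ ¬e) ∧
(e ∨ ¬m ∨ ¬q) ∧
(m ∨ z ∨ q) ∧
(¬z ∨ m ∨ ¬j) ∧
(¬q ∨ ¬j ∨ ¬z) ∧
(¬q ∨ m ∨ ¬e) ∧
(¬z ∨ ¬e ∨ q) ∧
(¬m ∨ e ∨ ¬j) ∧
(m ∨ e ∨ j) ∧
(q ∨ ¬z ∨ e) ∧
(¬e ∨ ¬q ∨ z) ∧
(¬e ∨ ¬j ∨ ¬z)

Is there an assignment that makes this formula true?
No

No, the formula is not satisfiable.

No assignment of truth values to the variables can make all 15 clauses true simultaneously.

The formula is UNSAT (unsatisfiable).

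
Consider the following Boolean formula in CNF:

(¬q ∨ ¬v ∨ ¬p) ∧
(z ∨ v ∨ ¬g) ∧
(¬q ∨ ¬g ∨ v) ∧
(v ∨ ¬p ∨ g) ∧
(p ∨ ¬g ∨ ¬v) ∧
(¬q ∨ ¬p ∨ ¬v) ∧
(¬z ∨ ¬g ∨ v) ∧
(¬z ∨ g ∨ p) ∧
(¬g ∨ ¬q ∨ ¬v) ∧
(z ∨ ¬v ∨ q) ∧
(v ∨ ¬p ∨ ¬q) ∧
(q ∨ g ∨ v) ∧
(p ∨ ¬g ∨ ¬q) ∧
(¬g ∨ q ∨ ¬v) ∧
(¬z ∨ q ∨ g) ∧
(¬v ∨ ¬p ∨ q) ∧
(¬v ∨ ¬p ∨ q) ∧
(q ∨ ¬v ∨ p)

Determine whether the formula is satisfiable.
Yes

Yes, the formula is satisfiable.

One satisfying assignment is: p=False, v=False, g=False, q=True, z=False

Verification: With this assignment, all 18 clauses evaluate to true.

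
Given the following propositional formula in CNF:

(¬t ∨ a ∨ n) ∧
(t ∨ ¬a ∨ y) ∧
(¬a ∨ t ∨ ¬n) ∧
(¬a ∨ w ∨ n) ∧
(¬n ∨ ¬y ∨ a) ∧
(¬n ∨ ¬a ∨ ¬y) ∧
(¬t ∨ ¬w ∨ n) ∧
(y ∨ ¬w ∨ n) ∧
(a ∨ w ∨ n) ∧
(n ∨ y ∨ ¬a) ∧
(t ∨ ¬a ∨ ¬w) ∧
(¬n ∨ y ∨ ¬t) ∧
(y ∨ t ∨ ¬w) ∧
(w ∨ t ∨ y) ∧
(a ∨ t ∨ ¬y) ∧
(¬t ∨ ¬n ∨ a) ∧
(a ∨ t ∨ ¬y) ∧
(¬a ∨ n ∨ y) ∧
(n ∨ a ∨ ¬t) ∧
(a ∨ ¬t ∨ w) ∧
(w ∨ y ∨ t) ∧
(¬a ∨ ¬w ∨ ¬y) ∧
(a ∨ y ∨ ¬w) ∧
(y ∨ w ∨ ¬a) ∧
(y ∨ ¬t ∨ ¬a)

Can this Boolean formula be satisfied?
No

No, the formula is not satisfiable.

No assignment of truth values to the variables can make all 25 clauses true simultaneously.

The formula is UNSAT (unsatisfiable).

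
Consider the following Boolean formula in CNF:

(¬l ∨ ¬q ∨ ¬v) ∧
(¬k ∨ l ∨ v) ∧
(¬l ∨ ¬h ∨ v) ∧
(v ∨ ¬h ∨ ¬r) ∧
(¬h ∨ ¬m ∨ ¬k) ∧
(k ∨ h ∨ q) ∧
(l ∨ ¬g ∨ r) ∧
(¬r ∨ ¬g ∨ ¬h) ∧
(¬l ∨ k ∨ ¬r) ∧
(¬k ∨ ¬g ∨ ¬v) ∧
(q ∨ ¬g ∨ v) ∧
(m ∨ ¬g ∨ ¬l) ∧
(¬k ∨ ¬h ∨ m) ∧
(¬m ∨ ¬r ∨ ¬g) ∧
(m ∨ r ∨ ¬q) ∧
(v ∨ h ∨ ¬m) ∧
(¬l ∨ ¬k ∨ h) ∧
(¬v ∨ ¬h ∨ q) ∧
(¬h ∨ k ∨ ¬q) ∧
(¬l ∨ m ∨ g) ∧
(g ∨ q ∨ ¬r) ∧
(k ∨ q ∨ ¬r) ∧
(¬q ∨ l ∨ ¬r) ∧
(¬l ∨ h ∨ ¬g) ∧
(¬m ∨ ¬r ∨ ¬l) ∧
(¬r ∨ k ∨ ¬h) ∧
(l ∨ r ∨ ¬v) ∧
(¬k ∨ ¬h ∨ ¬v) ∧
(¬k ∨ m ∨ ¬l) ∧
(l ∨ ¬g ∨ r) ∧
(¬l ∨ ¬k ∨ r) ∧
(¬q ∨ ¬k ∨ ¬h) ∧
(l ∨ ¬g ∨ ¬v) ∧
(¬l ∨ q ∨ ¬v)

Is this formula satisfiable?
Yes

Yes, the formula is satisfiable.

One satisfying assignment is: m=False, v=False, h=True, q=False, k=False, g=False, r=False, l=False

Verification: With this assignment, all 34 clauses evaluate to true.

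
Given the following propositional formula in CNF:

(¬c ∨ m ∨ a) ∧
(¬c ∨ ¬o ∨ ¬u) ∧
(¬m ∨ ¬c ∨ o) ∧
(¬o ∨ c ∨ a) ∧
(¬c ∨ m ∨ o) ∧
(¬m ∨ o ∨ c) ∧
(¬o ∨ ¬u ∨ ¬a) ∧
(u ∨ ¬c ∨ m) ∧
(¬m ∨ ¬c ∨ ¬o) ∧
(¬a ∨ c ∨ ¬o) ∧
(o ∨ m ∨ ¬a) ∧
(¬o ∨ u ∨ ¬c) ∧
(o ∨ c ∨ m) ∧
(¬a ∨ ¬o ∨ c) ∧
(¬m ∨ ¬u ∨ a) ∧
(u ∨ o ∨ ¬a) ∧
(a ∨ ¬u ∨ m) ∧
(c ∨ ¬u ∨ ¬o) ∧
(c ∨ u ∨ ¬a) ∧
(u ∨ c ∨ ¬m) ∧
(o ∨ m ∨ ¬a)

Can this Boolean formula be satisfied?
No

No, the formula is not satisfiable.

No assignment of truth values to the variables can make all 21 clauses true simultaneously.

The formula is UNSAT (unsatisfiable).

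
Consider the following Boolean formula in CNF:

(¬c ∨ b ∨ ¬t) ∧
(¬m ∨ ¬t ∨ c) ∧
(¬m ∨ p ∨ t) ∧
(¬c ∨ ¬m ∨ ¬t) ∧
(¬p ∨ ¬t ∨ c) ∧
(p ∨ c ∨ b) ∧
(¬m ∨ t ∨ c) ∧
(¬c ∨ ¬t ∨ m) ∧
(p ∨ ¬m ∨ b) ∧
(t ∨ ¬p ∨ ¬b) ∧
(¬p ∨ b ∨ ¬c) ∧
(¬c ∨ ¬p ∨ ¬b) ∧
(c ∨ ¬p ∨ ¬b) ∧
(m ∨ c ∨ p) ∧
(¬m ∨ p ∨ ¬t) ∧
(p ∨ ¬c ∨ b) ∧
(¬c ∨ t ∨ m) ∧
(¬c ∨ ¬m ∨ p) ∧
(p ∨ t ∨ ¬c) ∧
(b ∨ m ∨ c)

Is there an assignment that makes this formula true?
No

No, the formula is not satisfiable.

No assignment of truth values to the variables can make all 20 clauses true simultaneously.

The formula is UNSAT (unsatisfiable).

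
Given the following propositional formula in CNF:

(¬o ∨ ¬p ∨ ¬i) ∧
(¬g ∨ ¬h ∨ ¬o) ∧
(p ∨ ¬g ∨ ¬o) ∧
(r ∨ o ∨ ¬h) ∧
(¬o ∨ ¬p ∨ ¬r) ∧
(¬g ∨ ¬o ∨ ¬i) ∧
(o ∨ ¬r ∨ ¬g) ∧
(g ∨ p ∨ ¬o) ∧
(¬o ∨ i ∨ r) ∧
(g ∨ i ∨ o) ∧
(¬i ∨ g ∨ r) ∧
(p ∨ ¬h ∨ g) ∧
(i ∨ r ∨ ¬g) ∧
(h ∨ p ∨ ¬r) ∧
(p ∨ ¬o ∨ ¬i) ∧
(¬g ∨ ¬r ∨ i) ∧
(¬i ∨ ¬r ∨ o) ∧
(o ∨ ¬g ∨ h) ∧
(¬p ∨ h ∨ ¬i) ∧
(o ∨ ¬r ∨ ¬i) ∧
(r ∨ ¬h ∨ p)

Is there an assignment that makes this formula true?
No

No, the formula is not satisfiable.

No assignment of truth values to the variables can make all 21 clauses true simultaneously.

The formula is UNSAT (unsatisfiable).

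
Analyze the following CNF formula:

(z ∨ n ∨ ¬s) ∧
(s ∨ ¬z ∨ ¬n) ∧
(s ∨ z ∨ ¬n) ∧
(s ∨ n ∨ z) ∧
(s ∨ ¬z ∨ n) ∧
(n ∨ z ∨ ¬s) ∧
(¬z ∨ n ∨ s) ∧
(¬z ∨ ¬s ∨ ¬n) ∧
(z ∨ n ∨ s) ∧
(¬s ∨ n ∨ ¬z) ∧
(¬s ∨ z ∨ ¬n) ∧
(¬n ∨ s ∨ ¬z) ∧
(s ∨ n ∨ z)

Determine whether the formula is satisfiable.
No

No, the formula is not satisfiable.

No assignment of truth values to the variables can make all 13 clauses true simultaneously.

The formula is UNSAT (unsatisfiable).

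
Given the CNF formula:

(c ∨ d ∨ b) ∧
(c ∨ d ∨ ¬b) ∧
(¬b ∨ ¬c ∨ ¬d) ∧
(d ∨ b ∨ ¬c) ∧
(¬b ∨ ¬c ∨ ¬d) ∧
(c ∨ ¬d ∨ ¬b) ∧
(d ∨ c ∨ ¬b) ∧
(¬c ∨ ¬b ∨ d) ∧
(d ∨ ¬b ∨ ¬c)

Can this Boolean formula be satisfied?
Yes

Yes, the formula is satisfiable.

One satisfying assignment is: d=True, b=False, c=False

Verification: With this assignment, all 9 clauses evaluate to true.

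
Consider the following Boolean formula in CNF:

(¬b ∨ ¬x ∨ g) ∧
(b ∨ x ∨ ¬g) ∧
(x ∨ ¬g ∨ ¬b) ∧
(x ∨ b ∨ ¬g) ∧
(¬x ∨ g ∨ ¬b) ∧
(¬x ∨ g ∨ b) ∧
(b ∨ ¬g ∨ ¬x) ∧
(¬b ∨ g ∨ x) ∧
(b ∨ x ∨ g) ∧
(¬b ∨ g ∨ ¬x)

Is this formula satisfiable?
Yes

Yes, the formula is satisfiable.

One satisfying assignment is: g=True, b=True, x=True

Verification: With this assignment, all 10 clauses evaluate to true.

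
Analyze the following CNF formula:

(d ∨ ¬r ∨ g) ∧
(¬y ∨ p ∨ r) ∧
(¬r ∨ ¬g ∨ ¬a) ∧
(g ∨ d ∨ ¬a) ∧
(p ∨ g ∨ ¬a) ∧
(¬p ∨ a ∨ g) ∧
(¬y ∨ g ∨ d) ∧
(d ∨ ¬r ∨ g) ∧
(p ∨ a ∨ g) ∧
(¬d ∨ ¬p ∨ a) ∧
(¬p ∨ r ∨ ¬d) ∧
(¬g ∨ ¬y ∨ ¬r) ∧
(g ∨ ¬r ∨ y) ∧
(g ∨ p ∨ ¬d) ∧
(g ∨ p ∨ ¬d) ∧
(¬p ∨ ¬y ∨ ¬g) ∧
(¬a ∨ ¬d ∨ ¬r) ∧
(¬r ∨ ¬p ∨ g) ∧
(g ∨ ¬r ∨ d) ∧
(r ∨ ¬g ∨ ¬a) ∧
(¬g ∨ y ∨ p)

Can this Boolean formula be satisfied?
Yes

Yes, the formula is satisfiable.

One satisfying assignment is: a=False, r=False, p=True, y=False, d=False, g=True

Verification: With this assignment, all 21 clauses evaluate to true.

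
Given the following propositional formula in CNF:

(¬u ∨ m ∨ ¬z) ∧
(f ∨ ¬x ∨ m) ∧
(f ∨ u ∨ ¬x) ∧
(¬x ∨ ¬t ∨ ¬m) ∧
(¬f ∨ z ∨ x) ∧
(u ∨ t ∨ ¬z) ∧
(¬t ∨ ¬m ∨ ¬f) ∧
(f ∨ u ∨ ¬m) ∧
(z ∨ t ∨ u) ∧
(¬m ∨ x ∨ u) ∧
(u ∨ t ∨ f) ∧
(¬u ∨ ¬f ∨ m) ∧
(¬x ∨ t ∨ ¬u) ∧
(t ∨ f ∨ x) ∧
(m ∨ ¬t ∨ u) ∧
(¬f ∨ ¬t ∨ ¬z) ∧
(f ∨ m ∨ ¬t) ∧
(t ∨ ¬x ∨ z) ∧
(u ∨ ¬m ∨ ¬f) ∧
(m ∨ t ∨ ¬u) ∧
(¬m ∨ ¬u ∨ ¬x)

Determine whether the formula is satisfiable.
Yes

Yes, the formula is satisfiable.

One satisfying assignment is: f=True, z=True, x=False, m=True, t=False, u=True

Verification: With this assignment, all 21 clauses evaluate to true.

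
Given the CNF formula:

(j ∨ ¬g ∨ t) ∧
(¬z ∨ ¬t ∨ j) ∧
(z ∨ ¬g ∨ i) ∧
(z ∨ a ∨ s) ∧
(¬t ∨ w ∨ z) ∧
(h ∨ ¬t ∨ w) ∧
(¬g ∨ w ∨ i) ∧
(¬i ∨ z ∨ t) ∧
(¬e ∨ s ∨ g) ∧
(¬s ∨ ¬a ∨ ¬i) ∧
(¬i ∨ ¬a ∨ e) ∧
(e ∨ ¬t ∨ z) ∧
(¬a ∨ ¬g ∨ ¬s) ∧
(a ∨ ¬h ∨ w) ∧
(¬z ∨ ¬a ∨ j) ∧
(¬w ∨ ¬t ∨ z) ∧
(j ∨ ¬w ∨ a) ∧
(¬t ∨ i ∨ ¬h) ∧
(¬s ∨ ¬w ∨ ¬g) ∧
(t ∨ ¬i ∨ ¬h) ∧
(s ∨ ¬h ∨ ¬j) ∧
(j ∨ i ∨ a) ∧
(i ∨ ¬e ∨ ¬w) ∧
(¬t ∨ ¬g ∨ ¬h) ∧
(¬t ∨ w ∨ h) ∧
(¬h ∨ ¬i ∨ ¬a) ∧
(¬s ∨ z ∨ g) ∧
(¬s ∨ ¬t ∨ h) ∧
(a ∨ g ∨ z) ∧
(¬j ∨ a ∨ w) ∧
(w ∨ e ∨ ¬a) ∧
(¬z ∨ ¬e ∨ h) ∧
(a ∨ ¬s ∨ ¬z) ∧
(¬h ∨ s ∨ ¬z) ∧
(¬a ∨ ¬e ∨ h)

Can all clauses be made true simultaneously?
Yes

Yes, the formula is satisfiable.

One satisfying assignment is: e=False, a=False, t=False, j=False, w=False, z=True, i=True, g=False, s=False, h=False

Verification: With this assignment, all 35 clauses evaluate to true.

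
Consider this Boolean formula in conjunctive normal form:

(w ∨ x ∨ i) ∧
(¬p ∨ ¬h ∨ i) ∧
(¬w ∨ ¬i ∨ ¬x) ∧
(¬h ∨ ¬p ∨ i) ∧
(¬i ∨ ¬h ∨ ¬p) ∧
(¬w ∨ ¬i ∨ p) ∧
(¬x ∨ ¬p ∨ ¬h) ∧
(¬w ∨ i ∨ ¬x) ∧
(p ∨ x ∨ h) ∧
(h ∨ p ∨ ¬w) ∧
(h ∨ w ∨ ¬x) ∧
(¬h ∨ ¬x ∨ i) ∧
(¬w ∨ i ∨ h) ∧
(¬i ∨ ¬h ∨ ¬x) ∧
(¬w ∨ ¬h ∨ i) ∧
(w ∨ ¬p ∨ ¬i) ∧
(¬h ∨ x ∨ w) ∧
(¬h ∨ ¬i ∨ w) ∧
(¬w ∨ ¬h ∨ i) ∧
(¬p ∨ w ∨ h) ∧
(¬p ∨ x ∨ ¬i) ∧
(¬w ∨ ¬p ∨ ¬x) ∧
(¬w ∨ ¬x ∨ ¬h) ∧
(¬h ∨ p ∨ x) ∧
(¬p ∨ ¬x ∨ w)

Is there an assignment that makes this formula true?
No

No, the formula is not satisfiable.

No assignment of truth values to the variables can make all 25 clauses true simultaneously.

The formula is UNSAT (unsatisfiable).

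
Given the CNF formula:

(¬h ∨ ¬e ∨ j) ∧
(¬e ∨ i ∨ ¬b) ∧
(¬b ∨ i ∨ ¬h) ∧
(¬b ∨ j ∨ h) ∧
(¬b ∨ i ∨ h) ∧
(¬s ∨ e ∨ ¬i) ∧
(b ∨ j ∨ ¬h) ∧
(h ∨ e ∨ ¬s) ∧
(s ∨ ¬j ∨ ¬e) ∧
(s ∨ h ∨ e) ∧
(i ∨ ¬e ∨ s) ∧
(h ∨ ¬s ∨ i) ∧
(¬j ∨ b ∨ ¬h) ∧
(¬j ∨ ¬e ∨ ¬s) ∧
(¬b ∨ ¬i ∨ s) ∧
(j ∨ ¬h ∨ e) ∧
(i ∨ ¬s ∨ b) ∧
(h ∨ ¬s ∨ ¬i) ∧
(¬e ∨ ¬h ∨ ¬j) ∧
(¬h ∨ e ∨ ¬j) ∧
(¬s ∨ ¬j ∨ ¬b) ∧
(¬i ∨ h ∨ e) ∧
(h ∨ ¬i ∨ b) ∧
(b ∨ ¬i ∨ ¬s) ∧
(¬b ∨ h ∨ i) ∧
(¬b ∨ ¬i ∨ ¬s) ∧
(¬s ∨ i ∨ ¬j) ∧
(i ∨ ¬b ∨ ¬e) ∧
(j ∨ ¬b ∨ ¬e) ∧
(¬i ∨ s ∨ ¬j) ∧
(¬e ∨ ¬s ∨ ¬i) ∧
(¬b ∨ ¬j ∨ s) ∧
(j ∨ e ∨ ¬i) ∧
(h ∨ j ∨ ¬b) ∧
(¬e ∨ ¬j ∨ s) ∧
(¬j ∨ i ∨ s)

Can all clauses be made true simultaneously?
No

No, the formula is not satisfiable.

No assignment of truth values to the variables can make all 36 clauses true simultaneously.

The formula is UNSAT (unsatisfiable).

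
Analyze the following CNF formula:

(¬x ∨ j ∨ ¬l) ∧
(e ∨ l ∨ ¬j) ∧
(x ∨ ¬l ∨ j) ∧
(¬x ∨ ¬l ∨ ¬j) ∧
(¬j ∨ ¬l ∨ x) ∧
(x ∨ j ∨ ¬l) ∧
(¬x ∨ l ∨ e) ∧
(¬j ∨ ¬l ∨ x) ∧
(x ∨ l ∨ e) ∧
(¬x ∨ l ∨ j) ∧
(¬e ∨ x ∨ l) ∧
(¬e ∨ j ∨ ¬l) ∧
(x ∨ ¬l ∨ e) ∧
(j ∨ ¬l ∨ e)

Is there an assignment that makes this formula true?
Yes

Yes, the formula is satisfiable.

One satisfying assignment is: j=True, l=False, x=True, e=True

Verification: With this assignment, all 14 clauses evaluate to true.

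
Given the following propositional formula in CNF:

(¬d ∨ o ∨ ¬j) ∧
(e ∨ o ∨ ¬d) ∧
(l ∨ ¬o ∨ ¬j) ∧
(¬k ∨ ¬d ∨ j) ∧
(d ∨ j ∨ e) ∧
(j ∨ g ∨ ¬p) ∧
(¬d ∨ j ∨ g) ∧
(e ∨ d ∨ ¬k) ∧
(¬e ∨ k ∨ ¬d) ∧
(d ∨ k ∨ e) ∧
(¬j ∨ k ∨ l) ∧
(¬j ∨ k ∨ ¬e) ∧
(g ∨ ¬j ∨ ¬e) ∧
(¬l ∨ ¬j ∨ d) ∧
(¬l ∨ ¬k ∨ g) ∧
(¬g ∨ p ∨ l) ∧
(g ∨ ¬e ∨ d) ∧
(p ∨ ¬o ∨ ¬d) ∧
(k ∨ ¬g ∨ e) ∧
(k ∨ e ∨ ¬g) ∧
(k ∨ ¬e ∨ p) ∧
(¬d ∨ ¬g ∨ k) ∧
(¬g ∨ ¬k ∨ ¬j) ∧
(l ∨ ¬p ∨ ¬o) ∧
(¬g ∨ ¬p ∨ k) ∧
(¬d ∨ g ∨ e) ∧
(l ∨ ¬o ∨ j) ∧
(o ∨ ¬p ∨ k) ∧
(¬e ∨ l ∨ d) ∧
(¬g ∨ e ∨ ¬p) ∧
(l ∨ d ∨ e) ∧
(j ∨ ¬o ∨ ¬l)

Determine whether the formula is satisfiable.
Yes

Yes, the formula is satisfiable.

One satisfying assignment is: l=True, p=False, j=False, o=False, e=True, k=True, d=False, g=True

Verification: With this assignment, all 32 clauses evaluate to true.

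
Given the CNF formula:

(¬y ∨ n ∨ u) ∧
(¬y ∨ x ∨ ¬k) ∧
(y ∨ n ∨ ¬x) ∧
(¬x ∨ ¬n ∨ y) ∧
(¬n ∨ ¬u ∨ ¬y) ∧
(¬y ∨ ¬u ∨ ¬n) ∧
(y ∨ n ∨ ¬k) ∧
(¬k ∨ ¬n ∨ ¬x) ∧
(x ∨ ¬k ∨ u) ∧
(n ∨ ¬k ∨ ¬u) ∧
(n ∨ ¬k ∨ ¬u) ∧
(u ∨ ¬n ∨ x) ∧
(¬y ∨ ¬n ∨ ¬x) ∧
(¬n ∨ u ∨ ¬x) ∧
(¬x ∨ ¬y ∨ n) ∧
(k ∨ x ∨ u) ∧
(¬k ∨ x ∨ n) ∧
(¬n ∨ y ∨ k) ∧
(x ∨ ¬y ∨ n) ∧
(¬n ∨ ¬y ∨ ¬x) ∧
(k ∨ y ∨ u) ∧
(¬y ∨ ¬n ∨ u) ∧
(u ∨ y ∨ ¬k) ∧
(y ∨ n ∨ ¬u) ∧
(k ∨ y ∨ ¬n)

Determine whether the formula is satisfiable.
Yes

Yes, the formula is satisfiable.

One satisfying assignment is: x=False, n=True, u=True, y=False, k=True

Verification: With this assignment, all 25 clauses evaluate to true.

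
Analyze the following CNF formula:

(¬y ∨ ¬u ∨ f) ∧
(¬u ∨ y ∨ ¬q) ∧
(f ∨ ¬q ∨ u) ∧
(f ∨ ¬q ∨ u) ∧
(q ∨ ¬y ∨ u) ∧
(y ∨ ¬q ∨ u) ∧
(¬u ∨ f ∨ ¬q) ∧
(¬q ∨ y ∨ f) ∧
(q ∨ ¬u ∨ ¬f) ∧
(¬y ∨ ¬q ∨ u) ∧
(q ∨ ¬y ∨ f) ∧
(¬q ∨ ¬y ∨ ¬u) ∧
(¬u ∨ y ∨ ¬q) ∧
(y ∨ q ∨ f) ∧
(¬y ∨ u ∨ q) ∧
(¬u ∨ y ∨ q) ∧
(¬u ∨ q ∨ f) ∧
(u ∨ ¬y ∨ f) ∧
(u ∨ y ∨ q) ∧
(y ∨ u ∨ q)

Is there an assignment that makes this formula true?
No

No, the formula is not satisfiable.

No assignment of truth values to the variables can make all 20 clauses true simultaneously.

The formula is UNSAT (unsatisfiable).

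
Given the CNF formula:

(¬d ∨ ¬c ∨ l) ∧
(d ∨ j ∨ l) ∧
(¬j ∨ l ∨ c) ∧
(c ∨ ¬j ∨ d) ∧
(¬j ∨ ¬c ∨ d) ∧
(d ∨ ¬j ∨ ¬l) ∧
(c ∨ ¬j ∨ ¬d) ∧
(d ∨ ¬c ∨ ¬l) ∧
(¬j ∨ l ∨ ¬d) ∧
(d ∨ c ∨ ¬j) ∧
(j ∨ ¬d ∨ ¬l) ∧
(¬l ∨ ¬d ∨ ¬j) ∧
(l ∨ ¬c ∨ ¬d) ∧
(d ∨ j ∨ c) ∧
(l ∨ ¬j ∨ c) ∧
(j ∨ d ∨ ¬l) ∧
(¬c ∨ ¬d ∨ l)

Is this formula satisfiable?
Yes

Yes, the formula is satisfiable.

One satisfying assignment is: l=False, c=False, d=True, j=False

Verification: With this assignment, all 17 clauses evaluate to true.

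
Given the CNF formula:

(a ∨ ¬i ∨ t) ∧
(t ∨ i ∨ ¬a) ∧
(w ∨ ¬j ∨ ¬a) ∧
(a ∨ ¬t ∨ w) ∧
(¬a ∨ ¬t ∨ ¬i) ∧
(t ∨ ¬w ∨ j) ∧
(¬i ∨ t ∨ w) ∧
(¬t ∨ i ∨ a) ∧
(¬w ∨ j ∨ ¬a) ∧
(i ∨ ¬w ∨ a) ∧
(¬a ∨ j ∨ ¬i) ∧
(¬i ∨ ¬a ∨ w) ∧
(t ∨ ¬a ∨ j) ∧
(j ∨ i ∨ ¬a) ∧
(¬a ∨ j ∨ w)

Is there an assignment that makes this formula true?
Yes

Yes, the formula is satisfiable.

One satisfying assignment is: i=False, w=False, a=False, j=False, t=False

Verification: With this assignment, all 15 clauses evaluate to true.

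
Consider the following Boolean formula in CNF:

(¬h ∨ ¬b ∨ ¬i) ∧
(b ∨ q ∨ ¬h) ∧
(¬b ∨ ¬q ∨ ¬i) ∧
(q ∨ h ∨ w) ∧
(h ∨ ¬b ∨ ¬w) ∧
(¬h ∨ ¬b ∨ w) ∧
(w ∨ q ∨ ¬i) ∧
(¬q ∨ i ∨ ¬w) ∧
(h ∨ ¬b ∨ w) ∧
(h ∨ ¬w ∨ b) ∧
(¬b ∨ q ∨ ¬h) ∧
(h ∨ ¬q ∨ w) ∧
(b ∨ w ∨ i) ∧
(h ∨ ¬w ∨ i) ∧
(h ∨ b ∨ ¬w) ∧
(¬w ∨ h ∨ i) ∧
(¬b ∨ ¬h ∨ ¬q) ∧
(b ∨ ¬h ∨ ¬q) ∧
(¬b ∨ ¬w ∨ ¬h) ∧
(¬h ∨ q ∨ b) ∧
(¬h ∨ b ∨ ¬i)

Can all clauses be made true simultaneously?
No

No, the formula is not satisfiable.

No assignment of truth values to the variables can make all 21 clauses true simultaneously.

The formula is UNSAT (unsatisfiable).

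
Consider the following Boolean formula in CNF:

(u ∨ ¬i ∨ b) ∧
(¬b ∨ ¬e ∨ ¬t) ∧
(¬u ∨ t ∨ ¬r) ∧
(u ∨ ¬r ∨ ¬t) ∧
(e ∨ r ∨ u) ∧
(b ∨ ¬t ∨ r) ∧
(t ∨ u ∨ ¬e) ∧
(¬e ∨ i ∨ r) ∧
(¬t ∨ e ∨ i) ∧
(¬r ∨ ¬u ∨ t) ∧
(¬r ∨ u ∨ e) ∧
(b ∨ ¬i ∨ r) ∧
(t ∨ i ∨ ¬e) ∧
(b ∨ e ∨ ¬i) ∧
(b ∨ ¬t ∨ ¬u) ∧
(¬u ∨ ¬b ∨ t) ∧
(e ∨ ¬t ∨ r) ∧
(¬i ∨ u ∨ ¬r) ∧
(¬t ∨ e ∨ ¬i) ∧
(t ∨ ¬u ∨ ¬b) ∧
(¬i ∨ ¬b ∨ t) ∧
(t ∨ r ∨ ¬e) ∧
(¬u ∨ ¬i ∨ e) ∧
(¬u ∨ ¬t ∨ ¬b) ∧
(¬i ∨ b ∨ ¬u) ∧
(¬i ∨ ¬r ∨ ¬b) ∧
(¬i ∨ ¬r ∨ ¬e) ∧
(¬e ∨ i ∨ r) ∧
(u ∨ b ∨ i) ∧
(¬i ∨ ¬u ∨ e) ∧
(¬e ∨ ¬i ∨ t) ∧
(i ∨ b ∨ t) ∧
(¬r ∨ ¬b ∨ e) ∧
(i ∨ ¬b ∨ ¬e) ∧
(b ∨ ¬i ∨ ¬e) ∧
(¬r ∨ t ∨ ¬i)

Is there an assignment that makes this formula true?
No

No, the formula is not satisfiable.

No assignment of truth values to the variables can make all 36 clauses true simultaneously.

The formula is UNSAT (unsatisfiable).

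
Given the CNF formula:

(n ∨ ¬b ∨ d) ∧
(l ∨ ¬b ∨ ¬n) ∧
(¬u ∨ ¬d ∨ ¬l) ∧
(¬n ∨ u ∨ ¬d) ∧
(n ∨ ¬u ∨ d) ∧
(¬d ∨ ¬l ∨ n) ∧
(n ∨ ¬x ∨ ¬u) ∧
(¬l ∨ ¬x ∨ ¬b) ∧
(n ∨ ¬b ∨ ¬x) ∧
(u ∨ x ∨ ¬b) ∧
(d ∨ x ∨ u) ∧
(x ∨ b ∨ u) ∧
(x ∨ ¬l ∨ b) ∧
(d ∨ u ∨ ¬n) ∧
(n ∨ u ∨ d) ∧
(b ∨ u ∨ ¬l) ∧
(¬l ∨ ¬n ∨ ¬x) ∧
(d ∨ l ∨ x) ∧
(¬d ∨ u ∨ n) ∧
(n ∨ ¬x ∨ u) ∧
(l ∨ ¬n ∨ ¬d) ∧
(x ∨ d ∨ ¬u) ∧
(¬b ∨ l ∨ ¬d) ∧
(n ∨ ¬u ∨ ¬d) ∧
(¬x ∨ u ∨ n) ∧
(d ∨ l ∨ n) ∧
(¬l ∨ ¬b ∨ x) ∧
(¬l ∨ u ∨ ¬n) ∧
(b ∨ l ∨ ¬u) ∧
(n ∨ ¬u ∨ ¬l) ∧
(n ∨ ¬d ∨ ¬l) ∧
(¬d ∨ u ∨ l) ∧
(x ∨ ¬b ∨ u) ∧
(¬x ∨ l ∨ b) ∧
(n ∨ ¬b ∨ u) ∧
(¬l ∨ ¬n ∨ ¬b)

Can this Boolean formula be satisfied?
No

No, the formula is not satisfiable.

No assignment of truth values to the variables can make all 36 clauses true simultaneously.

The formula is UNSAT (unsatisfiable).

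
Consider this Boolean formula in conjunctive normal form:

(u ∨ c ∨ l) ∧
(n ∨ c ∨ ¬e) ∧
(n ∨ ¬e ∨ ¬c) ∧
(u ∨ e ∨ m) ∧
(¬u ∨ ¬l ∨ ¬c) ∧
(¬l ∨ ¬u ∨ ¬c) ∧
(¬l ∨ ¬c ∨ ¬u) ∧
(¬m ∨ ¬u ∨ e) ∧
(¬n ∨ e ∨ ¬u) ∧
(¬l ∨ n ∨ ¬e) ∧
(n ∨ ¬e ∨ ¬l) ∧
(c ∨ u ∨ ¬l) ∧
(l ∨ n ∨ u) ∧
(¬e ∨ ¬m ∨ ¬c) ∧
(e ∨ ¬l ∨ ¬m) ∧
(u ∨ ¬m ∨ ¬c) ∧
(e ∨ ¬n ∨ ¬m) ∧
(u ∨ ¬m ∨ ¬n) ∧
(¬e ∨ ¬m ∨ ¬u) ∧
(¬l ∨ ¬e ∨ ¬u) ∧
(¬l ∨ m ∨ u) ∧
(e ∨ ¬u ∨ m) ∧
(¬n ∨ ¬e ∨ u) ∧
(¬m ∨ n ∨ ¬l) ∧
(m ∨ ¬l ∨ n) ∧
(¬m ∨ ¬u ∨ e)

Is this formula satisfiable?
Yes

Yes, the formula is satisfiable.

One satisfying assignment is: u=True, e=True, l=False, c=True, m=False, n=True

Verification: With this assignment, all 26 clauses evaluate to true.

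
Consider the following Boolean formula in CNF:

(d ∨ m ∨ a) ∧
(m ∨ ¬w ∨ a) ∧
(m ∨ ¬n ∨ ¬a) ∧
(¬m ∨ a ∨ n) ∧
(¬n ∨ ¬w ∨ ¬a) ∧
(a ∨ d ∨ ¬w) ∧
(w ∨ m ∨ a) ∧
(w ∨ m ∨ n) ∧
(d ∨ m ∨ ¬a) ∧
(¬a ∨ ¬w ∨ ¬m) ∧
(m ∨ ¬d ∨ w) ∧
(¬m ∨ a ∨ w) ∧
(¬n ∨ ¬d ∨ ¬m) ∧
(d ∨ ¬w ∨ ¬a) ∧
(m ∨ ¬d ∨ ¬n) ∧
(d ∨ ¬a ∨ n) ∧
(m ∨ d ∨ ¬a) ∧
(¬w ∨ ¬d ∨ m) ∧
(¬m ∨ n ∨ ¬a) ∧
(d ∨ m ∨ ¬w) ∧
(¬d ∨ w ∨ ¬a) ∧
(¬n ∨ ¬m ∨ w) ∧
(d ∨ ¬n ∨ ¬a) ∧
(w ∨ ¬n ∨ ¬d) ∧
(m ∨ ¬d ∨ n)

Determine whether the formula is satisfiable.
No

No, the formula is not satisfiable.

No assignment of truth values to the variables can make all 25 clauses true simultaneously.

The formula is UNSAT (unsatisfiable).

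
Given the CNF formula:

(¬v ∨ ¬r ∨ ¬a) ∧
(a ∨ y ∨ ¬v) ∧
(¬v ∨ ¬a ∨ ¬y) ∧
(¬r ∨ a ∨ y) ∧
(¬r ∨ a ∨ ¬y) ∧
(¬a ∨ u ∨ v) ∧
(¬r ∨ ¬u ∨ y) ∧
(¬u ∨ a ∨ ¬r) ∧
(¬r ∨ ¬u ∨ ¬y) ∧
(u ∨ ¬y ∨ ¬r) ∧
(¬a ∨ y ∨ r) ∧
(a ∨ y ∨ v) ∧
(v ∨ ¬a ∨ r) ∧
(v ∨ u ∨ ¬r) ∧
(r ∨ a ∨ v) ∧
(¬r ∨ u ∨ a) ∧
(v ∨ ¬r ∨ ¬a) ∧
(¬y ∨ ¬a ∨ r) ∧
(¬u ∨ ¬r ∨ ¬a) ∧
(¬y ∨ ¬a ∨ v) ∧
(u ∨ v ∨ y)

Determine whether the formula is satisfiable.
Yes

Yes, the formula is satisfiable.

One satisfying assignment is: a=False, y=True, r=False, v=True, u=False

Verification: With this assignment, all 21 clauses evaluate to true.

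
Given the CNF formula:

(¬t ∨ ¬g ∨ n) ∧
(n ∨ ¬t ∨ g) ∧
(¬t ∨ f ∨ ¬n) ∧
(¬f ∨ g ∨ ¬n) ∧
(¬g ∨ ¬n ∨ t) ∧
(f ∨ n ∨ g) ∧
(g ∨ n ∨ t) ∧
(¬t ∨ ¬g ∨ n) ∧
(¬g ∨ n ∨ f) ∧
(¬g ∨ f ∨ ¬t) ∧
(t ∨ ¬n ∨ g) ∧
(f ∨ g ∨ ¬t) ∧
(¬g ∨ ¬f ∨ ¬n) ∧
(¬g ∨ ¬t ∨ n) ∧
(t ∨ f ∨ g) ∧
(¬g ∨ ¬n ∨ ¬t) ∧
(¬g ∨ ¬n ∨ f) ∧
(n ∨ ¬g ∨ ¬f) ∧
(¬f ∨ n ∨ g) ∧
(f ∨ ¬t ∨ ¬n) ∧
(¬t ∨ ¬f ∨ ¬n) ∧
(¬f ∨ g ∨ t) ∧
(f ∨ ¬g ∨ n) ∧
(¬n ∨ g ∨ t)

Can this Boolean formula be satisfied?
No

No, the formula is not satisfiable.

No assignment of truth values to the variables can make all 24 clauses true simultaneously.

The formula is UNSAT (unsatisfiable).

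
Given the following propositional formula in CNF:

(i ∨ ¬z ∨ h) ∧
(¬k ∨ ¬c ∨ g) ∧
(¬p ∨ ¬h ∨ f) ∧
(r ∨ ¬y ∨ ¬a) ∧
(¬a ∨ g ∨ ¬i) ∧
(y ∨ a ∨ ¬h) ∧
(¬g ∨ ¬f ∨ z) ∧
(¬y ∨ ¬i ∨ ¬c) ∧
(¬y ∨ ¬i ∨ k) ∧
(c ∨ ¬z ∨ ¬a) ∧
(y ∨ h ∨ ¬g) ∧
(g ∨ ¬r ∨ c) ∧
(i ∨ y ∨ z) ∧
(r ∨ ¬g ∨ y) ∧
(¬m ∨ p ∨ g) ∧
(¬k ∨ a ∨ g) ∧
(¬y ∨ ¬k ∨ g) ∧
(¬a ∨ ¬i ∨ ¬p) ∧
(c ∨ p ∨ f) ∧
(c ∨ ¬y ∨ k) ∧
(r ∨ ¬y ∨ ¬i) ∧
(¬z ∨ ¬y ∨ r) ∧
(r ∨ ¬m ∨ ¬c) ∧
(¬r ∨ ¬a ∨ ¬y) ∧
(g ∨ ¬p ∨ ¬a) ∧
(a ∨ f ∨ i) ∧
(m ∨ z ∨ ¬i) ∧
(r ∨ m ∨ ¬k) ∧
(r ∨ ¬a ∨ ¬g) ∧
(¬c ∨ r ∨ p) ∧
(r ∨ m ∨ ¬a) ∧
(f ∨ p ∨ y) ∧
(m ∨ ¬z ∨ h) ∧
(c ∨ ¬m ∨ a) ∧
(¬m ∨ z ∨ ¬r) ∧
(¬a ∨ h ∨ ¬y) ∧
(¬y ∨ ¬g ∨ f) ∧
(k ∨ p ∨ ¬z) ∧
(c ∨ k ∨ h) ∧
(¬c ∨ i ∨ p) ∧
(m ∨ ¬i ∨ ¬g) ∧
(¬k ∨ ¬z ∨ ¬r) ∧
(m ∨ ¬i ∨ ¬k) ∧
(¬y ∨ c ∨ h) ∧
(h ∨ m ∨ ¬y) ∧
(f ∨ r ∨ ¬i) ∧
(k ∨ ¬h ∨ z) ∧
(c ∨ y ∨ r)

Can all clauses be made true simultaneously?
Yes

Yes, the formula is satisfiable.

One satisfying assignment is: p=True, k=False, c=True, i=False, f=True, y=False, z=True, m=False, h=True, r=True, g=True, a=True

Verification: With this assignment, all 48 clauses evaluate to true.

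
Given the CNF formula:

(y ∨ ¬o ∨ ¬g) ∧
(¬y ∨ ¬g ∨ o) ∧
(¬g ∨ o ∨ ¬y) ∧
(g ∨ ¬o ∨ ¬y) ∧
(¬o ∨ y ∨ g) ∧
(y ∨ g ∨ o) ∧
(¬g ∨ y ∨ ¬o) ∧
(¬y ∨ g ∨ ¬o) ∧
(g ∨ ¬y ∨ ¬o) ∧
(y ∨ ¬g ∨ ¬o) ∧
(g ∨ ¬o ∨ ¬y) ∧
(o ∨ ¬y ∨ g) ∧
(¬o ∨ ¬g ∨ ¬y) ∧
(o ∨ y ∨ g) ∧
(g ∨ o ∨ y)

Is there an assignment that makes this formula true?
Yes

Yes, the formula is satisfiable.

One satisfying assignment is: o=False, y=False, g=True

Verification: With this assignment, all 15 clauses evaluate to true.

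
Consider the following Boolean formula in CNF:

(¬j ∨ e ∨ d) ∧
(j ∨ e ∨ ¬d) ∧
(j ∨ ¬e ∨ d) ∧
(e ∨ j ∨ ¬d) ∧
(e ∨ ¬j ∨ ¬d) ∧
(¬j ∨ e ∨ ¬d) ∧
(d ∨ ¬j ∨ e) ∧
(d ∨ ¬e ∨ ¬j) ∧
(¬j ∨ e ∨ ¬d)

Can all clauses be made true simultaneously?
Yes

Yes, the formula is satisfiable.

One satisfying assignment is: j=False, d=False, e=False

Verification: With this assignment, all 9 clauses evaluate to true.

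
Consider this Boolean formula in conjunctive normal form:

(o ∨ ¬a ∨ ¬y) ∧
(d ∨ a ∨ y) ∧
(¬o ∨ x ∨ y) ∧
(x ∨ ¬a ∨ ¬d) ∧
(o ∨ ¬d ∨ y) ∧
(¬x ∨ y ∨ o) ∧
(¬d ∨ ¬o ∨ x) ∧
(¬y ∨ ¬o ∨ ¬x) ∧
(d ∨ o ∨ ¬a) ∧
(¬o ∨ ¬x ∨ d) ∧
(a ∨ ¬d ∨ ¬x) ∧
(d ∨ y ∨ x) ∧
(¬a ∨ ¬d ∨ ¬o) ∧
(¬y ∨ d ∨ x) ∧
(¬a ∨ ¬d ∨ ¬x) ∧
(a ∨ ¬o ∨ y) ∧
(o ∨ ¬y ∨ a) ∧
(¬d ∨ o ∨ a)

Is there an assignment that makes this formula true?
No

No, the formula is not satisfiable.

No assignment of truth values to the variables can make all 18 clauses true simultaneously.

The formula is UNSAT (unsatisfiable).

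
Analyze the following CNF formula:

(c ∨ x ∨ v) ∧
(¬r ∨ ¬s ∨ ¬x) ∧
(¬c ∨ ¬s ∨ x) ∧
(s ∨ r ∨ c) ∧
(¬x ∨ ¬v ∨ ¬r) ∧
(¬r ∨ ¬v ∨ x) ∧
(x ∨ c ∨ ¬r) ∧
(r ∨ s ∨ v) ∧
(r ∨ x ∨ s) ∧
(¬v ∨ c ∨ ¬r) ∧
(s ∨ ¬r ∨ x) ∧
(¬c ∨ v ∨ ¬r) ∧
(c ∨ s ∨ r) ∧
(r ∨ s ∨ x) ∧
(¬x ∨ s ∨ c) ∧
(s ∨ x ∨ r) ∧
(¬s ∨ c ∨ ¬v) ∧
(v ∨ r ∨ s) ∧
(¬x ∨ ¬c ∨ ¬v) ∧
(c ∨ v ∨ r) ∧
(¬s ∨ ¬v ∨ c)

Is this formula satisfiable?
Yes

Yes, the formula is satisfiable.

One satisfying assignment is: x=True, c=True, v=False, r=False, s=True

Verification: With this assignment, all 21 clauses evaluate to true.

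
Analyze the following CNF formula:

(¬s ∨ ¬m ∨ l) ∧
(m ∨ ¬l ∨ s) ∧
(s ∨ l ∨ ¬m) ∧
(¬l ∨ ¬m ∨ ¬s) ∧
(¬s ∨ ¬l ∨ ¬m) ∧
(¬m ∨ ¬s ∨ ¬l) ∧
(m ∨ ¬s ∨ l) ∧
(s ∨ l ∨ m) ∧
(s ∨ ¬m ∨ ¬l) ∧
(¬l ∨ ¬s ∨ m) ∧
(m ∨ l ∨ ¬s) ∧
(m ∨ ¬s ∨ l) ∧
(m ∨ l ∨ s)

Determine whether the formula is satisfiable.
No

No, the formula is not satisfiable.

No assignment of truth values to the variables can make all 13 clauses true simultaneously.

The formula is UNSAT (unsatisfiable).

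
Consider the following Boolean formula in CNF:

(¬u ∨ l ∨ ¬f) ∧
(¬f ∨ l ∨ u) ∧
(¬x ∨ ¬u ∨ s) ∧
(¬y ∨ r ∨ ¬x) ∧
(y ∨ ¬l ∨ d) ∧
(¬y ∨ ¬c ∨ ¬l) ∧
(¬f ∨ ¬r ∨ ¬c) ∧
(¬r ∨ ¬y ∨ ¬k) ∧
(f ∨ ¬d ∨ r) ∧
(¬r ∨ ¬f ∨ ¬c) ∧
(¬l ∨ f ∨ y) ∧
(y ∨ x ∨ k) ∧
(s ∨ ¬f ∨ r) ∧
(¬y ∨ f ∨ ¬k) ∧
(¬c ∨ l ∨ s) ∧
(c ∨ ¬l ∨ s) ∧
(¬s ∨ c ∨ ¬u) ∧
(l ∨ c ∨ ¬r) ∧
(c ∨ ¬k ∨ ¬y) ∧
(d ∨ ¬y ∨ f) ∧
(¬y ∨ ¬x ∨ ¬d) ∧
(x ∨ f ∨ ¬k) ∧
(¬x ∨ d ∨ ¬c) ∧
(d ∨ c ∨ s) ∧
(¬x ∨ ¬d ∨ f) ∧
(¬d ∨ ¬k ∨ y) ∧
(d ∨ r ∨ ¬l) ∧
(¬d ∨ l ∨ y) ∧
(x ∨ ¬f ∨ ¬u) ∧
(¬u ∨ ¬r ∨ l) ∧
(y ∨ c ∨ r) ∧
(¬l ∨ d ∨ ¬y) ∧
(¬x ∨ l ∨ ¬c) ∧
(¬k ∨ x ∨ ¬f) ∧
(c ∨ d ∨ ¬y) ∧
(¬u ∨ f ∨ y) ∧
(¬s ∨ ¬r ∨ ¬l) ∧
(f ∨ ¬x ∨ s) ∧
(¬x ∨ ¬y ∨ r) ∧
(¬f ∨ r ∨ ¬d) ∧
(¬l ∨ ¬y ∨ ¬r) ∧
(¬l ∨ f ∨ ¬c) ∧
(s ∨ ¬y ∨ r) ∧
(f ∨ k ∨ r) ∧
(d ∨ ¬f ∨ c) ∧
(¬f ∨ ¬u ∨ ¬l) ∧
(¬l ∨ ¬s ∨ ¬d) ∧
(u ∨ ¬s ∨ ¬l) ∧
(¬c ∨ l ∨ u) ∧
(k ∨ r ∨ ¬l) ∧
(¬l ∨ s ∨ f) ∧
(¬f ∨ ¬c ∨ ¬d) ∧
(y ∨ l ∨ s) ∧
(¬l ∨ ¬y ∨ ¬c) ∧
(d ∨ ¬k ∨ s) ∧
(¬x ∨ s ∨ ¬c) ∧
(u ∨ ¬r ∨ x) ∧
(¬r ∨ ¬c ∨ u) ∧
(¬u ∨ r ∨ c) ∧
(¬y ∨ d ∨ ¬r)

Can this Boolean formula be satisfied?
No

No, the formula is not satisfiable.

No assignment of truth values to the variables can make all 60 clauses true simultaneously.

The formula is UNSAT (unsatisfiable).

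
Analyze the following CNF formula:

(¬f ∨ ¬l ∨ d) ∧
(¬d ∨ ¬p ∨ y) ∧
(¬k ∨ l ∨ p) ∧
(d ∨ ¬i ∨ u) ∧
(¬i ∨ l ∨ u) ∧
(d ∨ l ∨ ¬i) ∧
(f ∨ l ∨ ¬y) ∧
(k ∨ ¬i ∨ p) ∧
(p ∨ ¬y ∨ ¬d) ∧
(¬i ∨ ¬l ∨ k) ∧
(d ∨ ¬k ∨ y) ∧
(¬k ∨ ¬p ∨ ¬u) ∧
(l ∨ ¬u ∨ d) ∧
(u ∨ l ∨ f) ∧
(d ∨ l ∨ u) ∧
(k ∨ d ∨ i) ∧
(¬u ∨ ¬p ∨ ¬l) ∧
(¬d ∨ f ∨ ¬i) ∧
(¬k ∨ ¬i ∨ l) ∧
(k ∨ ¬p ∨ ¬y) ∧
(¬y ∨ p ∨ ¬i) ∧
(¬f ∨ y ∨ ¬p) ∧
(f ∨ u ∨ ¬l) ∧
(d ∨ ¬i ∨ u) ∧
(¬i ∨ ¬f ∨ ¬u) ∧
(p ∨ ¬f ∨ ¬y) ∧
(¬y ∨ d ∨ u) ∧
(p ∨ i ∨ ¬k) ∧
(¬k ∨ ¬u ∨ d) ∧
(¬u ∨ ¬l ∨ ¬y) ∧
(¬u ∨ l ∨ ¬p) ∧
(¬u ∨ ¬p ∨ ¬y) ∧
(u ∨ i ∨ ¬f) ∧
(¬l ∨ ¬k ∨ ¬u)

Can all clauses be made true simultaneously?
Yes

Yes, the formula is satisfiable.

One satisfying assignment is: d=True, y=False, k=False, l=False, i=False, u=True, f=False, p=False

Verification: With this assignment, all 34 clauses evaluate to true.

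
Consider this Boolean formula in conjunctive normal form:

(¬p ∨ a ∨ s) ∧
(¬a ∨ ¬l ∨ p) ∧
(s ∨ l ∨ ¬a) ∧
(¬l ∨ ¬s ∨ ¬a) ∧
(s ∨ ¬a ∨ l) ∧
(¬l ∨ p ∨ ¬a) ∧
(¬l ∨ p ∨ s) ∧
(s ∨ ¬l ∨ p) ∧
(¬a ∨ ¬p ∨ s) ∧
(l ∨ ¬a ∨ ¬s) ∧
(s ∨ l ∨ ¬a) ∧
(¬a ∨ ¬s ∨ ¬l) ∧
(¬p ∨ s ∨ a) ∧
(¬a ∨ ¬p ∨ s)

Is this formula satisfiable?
Yes

Yes, the formula is satisfiable.

One satisfying assignment is: a=False, l=False, s=False, p=False

Verification: With this assignment, all 14 clauses evaluate to true.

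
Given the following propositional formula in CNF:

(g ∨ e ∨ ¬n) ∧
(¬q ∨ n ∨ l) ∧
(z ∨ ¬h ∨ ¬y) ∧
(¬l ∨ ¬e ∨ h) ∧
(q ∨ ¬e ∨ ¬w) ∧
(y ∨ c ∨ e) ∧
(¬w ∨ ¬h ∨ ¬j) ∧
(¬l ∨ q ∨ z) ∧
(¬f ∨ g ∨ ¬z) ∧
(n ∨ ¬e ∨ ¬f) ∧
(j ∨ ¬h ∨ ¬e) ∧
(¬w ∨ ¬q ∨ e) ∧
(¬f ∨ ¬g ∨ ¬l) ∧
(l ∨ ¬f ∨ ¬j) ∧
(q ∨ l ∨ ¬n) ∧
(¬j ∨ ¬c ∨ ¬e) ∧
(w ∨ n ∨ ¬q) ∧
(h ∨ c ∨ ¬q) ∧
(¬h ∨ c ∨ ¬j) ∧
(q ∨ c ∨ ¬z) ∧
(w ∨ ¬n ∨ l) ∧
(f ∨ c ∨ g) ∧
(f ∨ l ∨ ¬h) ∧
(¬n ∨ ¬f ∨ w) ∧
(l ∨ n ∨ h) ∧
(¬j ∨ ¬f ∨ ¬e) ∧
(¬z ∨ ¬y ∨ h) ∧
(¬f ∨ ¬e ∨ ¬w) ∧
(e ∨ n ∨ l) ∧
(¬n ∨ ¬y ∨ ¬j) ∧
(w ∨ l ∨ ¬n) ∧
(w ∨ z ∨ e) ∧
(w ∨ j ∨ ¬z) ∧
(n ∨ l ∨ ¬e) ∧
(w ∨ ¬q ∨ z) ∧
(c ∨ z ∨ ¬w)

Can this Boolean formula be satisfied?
Yes

Yes, the formula is satisfiable.

One satisfying assignment is: z=True, q=False, j=True, l=True, g=False, e=False, w=False, f=False, h=False, n=False, y=False, c=True

Verification: With this assignment, all 36 clauses evaluate to true.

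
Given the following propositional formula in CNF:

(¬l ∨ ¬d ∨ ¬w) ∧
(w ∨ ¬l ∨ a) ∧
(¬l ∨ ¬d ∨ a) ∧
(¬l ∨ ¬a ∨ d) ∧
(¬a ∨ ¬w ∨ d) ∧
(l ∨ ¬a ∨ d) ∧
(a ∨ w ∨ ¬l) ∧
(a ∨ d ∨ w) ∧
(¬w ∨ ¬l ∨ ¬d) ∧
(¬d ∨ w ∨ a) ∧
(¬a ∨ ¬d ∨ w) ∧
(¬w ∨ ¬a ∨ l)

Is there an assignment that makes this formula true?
Yes

Yes, the formula is satisfiable.

One satisfying assignment is: l=False, d=False, w=True, a=False

Verification: With this assignment, all 12 clauses evaluate to true.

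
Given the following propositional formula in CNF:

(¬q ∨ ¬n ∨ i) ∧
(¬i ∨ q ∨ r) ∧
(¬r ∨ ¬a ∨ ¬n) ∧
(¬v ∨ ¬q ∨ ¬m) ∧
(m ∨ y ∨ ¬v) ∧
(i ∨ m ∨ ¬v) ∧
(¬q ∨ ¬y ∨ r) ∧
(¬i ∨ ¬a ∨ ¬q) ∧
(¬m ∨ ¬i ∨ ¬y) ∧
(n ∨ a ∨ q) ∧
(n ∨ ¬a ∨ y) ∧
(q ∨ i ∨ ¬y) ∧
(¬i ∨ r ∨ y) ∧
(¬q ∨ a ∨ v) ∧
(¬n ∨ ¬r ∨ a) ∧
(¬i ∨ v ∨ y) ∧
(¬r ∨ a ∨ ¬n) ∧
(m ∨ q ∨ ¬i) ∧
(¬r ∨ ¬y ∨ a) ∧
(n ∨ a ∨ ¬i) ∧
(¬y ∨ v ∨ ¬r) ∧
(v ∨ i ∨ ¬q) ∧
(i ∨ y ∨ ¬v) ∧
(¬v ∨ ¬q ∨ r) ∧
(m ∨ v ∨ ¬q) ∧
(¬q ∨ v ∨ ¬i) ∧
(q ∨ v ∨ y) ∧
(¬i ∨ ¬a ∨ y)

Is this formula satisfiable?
No

No, the formula is not satisfiable.

No assignment of truth values to the variables can make all 28 clauses true simultaneously.

The formula is UNSAT (unsatisfiable).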